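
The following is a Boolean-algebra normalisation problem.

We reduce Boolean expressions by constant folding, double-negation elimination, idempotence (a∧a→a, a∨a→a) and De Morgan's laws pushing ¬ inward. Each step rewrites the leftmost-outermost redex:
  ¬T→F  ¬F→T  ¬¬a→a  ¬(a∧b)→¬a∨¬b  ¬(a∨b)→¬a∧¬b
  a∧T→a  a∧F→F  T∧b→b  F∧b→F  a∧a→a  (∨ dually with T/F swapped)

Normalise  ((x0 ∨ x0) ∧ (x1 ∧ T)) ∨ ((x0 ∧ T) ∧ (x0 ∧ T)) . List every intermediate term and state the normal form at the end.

Answer: normal form = (x0 ∧ x1) ∨ x0  (in 4 steps)

Working:
  start: ((x0 ∨ x0) ∧ (x1 ∧ T)) ∨ ((x0 ∧ T) ∧ (x0 ∧ T))
  step 1: (x0 ∧ (x1 ∧ T)) ∨ ((x0 ∧ T) ∧ (x0 ∧ T))
  step 2: (x0 ∧ x1) ∨ ((x0 ∧ T) ∧ (x0 ∧ T))
  step 3: (x0 ∧ x1) ∨ (x0 ∧ T)
  step 4: (x0 ∧ x1) ∨ x0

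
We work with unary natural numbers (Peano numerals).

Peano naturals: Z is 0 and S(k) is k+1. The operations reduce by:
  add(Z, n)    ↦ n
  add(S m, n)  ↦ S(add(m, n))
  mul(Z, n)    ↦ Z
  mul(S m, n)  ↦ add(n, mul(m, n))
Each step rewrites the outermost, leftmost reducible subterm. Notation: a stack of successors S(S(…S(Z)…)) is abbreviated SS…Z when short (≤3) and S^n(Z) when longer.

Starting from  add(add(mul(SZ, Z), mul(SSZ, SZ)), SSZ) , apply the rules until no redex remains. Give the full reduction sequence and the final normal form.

Answer: normal form = S^4(Z)  (in 14 steps)

Working:
  start: add(add(mul(SZ, Z), mul(SSZ, SZ)), SSZ)
  →1  add(add(add(Z, mul(Z, Z)), mul(SSZ, SZ)), SSZ)
  →2  add(add(mul(Z, Z), mul(SSZ, SZ)), SSZ)
  →3  add(add(Z, mul(SSZ, SZ)), SSZ)
  →4  add(mul(SSZ, SZ), SSZ)
  →5  add(add(SZ, mul(SZ, SZ)), SSZ)
  →6  add(S(add(Z, mul(SZ, SZ))), SSZ)
  →7  S(add(add(Z, mul(SZ, SZ)), SSZ))
  →8  S(add(mul(SZ, SZ), SSZ))
  →9  S(add(add(SZ, mul(Z, SZ)), SSZ))
  →10  S(add(S(add(Z, mul(Z, SZ))), SSZ))
  →11  S(S(add(add(Z, mul(Z, SZ)), SSZ)))
  →12  S(S(add(mul(Z, SZ), SSZ)))
  →13  S(S(add(Z, SSZ)))
  →14  S^4(Z)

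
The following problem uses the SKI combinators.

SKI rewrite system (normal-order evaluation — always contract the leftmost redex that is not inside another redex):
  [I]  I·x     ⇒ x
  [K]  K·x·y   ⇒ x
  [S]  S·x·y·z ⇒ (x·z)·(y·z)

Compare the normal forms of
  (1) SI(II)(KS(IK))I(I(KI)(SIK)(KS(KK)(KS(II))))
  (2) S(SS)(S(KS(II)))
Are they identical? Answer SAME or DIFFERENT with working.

Term A:
  start: SI(II)(KS(IK))I(I(KI)(SIK)(KS(KK)(KS(II))))
  step 1: I(KS(IK))(II(KS(IK)))I(I(KI)(SIK)(KS(KK)(KS(II))))
  step 2: KS(IK)(II(KS(IK)))I(I(KI)(SIK)(KS(KK)(KS(II))))
  step 3: S(II(KS(IK)))I(I(KI)(SIK)(KS(KK)(KS(II))))
  step 4: II(KS(IK))(I(KI)(SIK)(KS(KK)(KS(II))))(I(I(KI)(SIK)(KS(KK)(KS(II)))))
  step 5: I(KS(IK))(I(KI)(SIK)(KS(KK)(KS(II))))(I(I(KI)(SIK)(KS(KK)(KS(II)))))
  step 6: KS(IK)(I(KI)(SIK)(KS(KK)(KS(II))))(I(I(KI)(SIK)(KS(KK)(KS(II)))))
  step 7: S(I(KI)(SIK)(KS(KK)(KS(II))))(I(I(KI)(SIK)(KS(KK)(KS(II)))))
  step 8: S(KI(SIK)(KS(KK)(KS(II))))(I(I(KI)(SIK)(KS(KK)(KS(II)))))
  step 9: S(I(KS(KK)(KS(II))))(I(I(KI)(SIK)(KS(KK)(KS(II)))))
  step 10: S(KS(KK)(KS(II)))(I(I(KI)(SIK)(KS(KK)(KS(II)))))
  step 11: S(S(KS(II)))(I(I(KI)(SIK)(KS(KK)(KS(II)))))
  step 12: S(SS)(I(I(KI)(SIK)(KS(KK)(KS(II)))))
  step 13: S(SS)(I(KI)(SIK)(KS(KK)(KS(II))))
  step 14: S(SS)(KI(SIK)(KS(KK)(KS(II))))
  step 15: S(SS)(I(KS(KK)(KS(II))))
  step 16: S(SS)(KS(KK)(KS(II)))
  step 17: S(SS)(S(KS(II)))
  step 18: S(SS)(SS)

Term B:
  start: S(SS)(S(KS(II)))
  step 1: S(SS)(SS)

Answer: SAME — A ⇓ S(SS)(SS), B ⇓ S(SS)(SS)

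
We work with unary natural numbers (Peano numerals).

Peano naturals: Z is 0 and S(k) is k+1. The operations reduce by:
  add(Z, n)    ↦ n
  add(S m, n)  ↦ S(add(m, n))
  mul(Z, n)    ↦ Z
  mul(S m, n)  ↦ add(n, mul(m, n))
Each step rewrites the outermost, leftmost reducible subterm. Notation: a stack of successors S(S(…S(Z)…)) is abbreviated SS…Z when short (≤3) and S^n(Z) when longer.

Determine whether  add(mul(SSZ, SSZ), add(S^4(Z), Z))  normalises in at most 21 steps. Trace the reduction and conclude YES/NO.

  start: add(mul(SSZ, SSZ), add(S^4(Z), Z))
  [1] add(add(SSZ, mul(SZ, SSZ)), add(S^4(Z), Z))
  [2] add(S(add(SZ, mul(SZ, SSZ))), add(S^4(Z), Z))
  [3] S(add(add(SZ, mul(SZ, SSZ)), add(S^4(Z), Z)))
  [4] S(add(S(add(Z, mul(SZ, SSZ))), add(S^4(Z), Z)))
  [5] S(S(add(add(Z, mul(SZ, SSZ)), add(S^4(Z), Z))))
  [6] S(S(add(mul(SZ, SSZ), add(S^4(Z), Z))))
  [7] S(S(add(add(SSZ, mul(Z, SSZ)), add(S^4(Z), Z))))
  [8] S(S(add(S(add(SZ, mul(Z, SSZ))), add(S^4(Z), Z))))
  [9] S(S(S(add(add(SZ, mul(Z, SSZ)), add(S^4(Z), Z)))))
  [10] S(S(S(add(S(add(Z, mul(Z, SSZ))), add(S^4(Z), Z)))))
  [11] S(S(S(S(add(add(Z, mul(Z, SSZ)), add(S^4(Z), Z))))))
  [12] S(S(S(S(add(mul(Z, SSZ), add(S^4(Z), Z))))))
  [13] S(S(S(S(add(Z, add(S^4(Z), Z))))))
  [14] S(S(S(S(add(S^4(Z), Z)))))
  [15] S(S(S(S(S(add(SSSZ, Z))))))
  [16] S(S(S(S(S(S(add(SSZ, Z)))))))
  [17] S(S(S(S(S(S(S(add(SZ, Z))))))))
  [18] S(S(S(S(S(S(S(S(add(Z, Z)))))))))
  [19] S^8(Z)

Answer: YES — reaches normal form S^8(Z) in 19 ≤ 21 steps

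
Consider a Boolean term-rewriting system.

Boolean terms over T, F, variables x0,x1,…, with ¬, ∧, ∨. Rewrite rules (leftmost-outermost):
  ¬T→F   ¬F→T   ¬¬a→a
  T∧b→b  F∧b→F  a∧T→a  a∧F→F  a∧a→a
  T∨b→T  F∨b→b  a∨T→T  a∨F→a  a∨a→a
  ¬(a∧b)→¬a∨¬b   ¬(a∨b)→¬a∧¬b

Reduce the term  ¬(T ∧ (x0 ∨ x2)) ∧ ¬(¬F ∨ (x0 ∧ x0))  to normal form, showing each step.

  start: ¬(T ∧ (x0 ∨ x2)) ∧ ¬(¬F ∨ (x0 ∧ x0))
  step 1: (¬T ∨ ¬(x0 ∨ x2)) ∧ ¬(¬F ∨ (x0 ∧ x0))
  step 2: (F ∨ ¬(x0 ∨ x2)) ∧ ¬(¬F ∨ (x0 ∧ x0))
  step 3: ¬(x0 ∨ x2) ∧ ¬(¬F ∨ (x0 ∧ x0))
  step 4: (¬x0 ∧ ¬x2) ∧ ¬(¬F ∨ (x0 ∧ x0))
  step 5: (¬x0 ∧ ¬x2) ∧ (¬¬F ∧ ¬(x0 ∧ x0))
  step 6: (¬x0 ∧ ¬x2) ∧ (F ∧ ¬(x0 ∧ x0))
  step 7: (¬x0 ∧ ¬x2) ∧ F
  step 8: F

Answer: normal form = F  (in 8 steps)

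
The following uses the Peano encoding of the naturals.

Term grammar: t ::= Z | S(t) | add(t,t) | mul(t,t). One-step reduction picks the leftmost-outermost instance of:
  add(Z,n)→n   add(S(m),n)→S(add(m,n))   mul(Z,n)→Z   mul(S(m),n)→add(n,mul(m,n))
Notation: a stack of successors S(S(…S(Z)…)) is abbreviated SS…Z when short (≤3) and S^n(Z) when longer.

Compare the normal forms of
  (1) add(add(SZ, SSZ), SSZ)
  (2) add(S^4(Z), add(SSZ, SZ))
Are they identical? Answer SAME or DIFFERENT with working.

Term A:
  start: add(add(SZ, SSZ), SSZ)
  step 1: add(S(add(Z, SSZ)), SSZ)
  step 2: S(add(add(Z, SSZ), SSZ))
  step 3: S(add(SSZ, SSZ))
  step 4: S(S(add(SZ, SSZ)))
  step 5: S(S(S(add(Z, SSZ))))
  step 6: S^5(Z)

Term B:
  start: add(S^4(Z), add(SSZ, SZ))
  step 1: S(add(SSSZ, add(SSZ, SZ)))
  step 2: S(S(add(SSZ, add(SSZ, SZ))))
  step 3: S(S(S(add(SZ, add(SSZ, SZ)))))
  step 4: S(S(S(S(add(Z, add(SSZ, SZ))))))
  step 5: S(S(S(S(add(SSZ, SZ)))))
  step 6: S(S(S(S(S(add(SZ, SZ))))))
  step 7: S(S(S(S(S(S(add(Z, SZ)))))))
  step 8: S^7(Z)

Answer: DIFFERENT — A ⇓ S^5(Z), B ⇓ S^7(Z)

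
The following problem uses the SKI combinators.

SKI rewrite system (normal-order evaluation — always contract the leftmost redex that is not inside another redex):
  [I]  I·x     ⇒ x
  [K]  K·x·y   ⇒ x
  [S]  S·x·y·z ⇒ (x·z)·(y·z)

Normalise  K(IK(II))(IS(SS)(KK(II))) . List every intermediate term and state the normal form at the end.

  start: K(IK(II))(IS(SS)(KK(II)))
  step 1: IK(II)
  step 2: K(II)
  step 3: KI

Answer: normal form = KI  (in 3 steps)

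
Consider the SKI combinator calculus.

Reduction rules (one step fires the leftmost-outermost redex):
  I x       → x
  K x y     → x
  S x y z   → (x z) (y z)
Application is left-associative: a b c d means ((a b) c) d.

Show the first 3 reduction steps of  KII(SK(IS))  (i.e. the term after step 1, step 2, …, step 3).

Answer: after 3 steps: SKS

Derivation:
  start: KII(SK(IS))
  →1  I(SK(IS))
  →2  SK(IS)
  →3  SKS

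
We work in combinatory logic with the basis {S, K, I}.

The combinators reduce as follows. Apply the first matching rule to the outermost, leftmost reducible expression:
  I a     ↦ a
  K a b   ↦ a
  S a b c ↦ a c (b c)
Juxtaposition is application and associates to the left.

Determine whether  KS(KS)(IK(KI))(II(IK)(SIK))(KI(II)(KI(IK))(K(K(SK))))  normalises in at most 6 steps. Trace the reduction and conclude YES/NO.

  start: KS(KS)(IK(KI))(II(IK)(SIK))(KI(II)(KI(IK))(K(K(SK))))
  →1  S(IK(KI))(II(IK)(SIK))(KI(II)(KI(IK))(K(K(SK))))
  →2  IK(KI)(KI(II)(KI(IK))(K(K(SK))))(II(IK)(SIK)(KI(II)(KI(IK))(K(K(SK)))))
  →3  K(KI)(KI(II)(KI(IK))(K(K(SK))))(II(IK)(SIK)(KI(II)(KI(IK))(K(K(SK)))))
  →4  KI(II(IK)(SIK)(KI(II)(KI(IK))(K(K(SK)))))
  →5  I

Answer: YES — reaches normal form I in 5 ≤ 6 steps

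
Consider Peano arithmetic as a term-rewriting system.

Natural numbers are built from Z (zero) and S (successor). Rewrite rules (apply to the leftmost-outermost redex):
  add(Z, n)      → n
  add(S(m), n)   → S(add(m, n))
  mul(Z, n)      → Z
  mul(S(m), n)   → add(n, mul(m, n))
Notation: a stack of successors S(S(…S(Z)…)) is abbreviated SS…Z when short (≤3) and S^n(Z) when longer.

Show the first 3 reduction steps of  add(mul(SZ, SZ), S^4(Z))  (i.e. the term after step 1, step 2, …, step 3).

Answer: after 3 steps: S(add(add(Z, mul(Z, SZ)), S^4(Z)))

Working:
  start: add(mul(SZ, SZ), S^4(Z))
  step 1: add(add(SZ, mul(Z, SZ)), S^4(Z))
  step 2: add(S(add(Z, mul(Z, SZ))), S^4(Z))
  step 3: S(add(add(Z, mul(Z, SZ)), S^4(Z)))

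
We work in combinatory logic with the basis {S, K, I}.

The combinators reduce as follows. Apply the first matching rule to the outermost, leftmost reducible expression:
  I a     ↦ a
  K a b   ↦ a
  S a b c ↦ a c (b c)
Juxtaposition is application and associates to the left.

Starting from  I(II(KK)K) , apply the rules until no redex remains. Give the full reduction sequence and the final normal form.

Answer: normal form = K  (in 4 steps)

Reduction:
  start: I(II(KK)K)
  →1  II(KK)K
  →2  I(KK)K
  →3  KKK
  →4  K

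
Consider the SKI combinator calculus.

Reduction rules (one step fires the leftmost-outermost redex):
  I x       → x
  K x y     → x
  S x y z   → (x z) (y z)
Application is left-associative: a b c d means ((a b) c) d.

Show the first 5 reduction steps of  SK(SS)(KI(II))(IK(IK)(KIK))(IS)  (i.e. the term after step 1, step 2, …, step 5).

Answer: after 5 steps: K(IK)(KIK)(IS)

Working:
  start: SK(SS)(KI(II))(IK(IK)(KIK))(IS)
  →1  K(KI(II))(SS(KI(II)))(IK(IK)(KIK))(IS)
  →2  KI(II)(IK(IK)(KIK))(IS)
  →3  I(IK(IK)(KIK))(IS)
  →4  IK(IK)(KIK)(IS)
  →5  K(IK)(KIK)(IS)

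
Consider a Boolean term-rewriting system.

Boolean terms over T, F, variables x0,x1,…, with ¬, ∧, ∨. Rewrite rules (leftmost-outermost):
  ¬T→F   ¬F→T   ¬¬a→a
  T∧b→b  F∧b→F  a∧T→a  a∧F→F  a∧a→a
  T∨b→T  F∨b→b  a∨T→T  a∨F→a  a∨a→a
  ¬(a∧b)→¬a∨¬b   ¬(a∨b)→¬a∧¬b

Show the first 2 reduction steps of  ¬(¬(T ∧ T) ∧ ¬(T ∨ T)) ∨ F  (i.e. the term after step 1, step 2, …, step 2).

  start: ¬(¬(T ∧ T) ∧ ¬(T ∨ T)) ∨ F
  [1] ¬(¬(T ∧ T) ∧ ¬(T ∨ T))
  [2] ¬¬(T ∧ T) ∨ ¬¬(T ∨ T)

Answer: after 2 steps: ¬¬(T ∧ T) ∨ ¬¬(T ∨ T)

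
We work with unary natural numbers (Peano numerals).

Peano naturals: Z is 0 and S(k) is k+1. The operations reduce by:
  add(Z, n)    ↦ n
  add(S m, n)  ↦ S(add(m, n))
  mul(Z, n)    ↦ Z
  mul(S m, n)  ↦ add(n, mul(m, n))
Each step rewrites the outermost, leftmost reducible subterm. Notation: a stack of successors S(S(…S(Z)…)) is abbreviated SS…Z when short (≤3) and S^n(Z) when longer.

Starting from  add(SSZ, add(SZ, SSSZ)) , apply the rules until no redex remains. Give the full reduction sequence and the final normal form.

  start: add(SSZ, add(SZ, SSSZ))
  step 1: S(add(SZ, add(SZ, SSSZ)))
  step 2: S(S(add(Z, add(SZ, SSSZ))))
  step 3: S(S(add(SZ, SSSZ)))
  step 4: S(S(S(add(Z, SSSZ))))
  step 5: S^6(Z)

Answer: normal form = S^6(Z)  (in 5 steps)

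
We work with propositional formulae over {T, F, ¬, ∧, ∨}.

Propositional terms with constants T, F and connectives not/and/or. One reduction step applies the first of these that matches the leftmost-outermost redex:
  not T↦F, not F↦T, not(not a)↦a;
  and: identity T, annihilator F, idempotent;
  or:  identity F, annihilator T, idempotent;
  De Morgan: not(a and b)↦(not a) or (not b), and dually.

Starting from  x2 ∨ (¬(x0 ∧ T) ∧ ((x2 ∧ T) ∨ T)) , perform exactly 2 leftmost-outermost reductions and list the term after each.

  start: x2 ∨ (¬(x0 ∧ T) ∧ ((x2 ∧ T) ∨ T))
  [1] x2 ∨ ((¬x0 ∨ ¬T) ∧ ((x2 ∧ T) ∨ T))
  [2] x2 ∨ ((¬x0 ∨ F) ∧ ((x2 ∧ T) ∨ T))

Answer: after 2 steps: x2 ∨ ((¬x0 ∨ F) ∧ ((x2 ∧ T) ∨ T))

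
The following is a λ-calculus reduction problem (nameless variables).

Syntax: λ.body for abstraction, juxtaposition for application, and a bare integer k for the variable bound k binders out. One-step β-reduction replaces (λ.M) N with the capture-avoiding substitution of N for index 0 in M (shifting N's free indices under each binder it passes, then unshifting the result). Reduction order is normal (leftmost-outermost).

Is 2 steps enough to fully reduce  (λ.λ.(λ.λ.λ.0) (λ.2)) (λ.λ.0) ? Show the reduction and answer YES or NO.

Answer: YES — reaches normal form λ.λ.λ.0 in 2 ≤ 2 steps

Derivation:
  start: (λ.λ.(λ.λ.λ.0) (λ.2)) (λ.λ.0)
  step 1: λ.(λ.λ.λ.0) (λ.λ.λ.0)
  step 2: λ.λ.λ.0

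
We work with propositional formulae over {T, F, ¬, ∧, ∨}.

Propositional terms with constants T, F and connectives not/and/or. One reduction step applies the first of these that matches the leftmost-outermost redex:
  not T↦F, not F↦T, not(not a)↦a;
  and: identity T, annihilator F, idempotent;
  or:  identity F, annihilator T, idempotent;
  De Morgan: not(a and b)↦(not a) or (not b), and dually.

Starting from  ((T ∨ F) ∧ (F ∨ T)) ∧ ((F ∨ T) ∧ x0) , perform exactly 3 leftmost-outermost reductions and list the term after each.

  start: ((T ∨ F) ∧ (F ∨ T)) ∧ ((F ∨ T) ∧ x0)
  step 1: (T ∧ (F ∨ T)) ∧ ((F ∨ T) ∧ x0)
  step 2: (F ∨ T) ∧ ((F ∨ T) ∧ x0)
  step 3: T ∧ ((F ∨ T) ∧ x0)

Answer: after 3 steps: T ∧ ((F ∨ T) ∧ x0)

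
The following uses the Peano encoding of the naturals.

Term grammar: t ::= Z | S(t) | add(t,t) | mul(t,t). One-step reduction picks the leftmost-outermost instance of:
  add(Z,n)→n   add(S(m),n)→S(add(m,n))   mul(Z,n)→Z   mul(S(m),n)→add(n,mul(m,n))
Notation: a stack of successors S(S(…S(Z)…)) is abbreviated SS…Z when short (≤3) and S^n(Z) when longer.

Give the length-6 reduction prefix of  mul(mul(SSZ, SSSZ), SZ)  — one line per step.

  start: mul(mul(SSZ, SSSZ), SZ)
  [1] mul(add(SSSZ, mul(SZ, SSSZ)), SZ)
  [2] mul(S(add(SSZ, mul(SZ, SSSZ))), SZ)
  [3] add(SZ, mul(add(SSZ, mul(SZ, SSSZ)), SZ))
  [4] S(add(Z, mul(add(SSZ, mul(SZ, SSSZ)), SZ)))
  [5] S(mul(add(SSZ, mul(SZ, SSSZ)), SZ))
  [6] S(mul(S(add(SZ, mul(SZ, SSSZ))), SZ))

Answer: after 6 steps: S(mul(S(add(SZ, mul(SZ, SSSZ))), SZ))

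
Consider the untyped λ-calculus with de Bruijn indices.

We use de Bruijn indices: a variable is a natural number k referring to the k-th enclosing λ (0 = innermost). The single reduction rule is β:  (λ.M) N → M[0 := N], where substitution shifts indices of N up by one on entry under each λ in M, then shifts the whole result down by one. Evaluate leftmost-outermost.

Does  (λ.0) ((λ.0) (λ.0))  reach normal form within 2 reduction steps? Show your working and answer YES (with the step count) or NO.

Answer: YES — reaches normal form λ.0 in 2 ≤ 2 steps

Working:
  start: (λ.0) ((λ.0) (λ.0))
  →1  (λ.0) (λ.0)
  →2  λ.0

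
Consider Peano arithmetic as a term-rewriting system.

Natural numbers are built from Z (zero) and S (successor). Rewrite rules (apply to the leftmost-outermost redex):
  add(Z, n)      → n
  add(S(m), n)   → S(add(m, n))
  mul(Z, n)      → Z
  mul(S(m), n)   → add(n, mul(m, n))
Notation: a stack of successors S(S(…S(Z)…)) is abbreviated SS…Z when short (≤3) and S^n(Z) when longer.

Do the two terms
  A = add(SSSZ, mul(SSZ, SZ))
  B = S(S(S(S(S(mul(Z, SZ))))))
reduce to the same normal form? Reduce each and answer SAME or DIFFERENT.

Term A:
  start: add(SSSZ, mul(SSZ, SZ))
  step 1: S(add(SSZ, mul(SSZ, SZ)))
  step 2: S(S(add(SZ, mul(SSZ, SZ))))
  step 3: S(S(S(add(Z, mul(SSZ, SZ)))))
  step 4: S(S(S(mul(SSZ, SZ))))
  step 5: S(S(S(add(SZ, mul(SZ, SZ)))))
  step 6: S(S(S(S(add(Z, mul(SZ, SZ))))))
  step 7: S(S(S(S(mul(SZ, SZ)))))
  step 8: S(S(S(S(add(SZ, mul(Z, SZ))))))
  step 9: S(S(S(S(S(add(Z, mul(Z, SZ)))))))
  step 10: S(S(S(S(S(mul(Z, SZ))))))
  step 11: S^5(Z)

Term B:
  start: S(S(S(S(S(mul(Z, SZ))))))
  step 1: S^5(Z)

Answer: SAME — A ⇓ S^5(Z), B ⇓ S^5(Z)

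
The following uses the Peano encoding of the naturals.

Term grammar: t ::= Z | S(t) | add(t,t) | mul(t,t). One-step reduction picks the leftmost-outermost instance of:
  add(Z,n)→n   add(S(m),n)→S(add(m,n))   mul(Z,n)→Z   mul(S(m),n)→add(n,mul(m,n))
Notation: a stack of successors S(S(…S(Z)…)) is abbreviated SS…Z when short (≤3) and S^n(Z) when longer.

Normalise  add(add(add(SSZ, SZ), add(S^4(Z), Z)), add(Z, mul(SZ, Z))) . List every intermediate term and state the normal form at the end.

  start: add(add(add(SSZ, SZ), add(S^4(Z), Z)), add(Z, mul(SZ, Z)))
  →1  add(add(S(add(SZ, SZ)), add(S^4(Z), Z)), add(Z, mul(SZ, Z)))
  →2  add(S(add(add(SZ, SZ), add(S^4(Z), Z))), add(Z, mul(SZ, Z)))
  →3  S(add(add(add(SZ, SZ), add(S^4(Z), Z)), add(Z, mul(SZ, Z))))
  →4  S(add(add(S(add(Z, SZ)), add(S^4(Z), Z)), add(Z, mul(SZ, Z))))
  →5  S(add(S(add(add(Z, SZ), add(S^4(Z), Z))), add(Z, mul(SZ, Z))))
  →6  S(S(add(add(add(Z, SZ), add(S^4(Z), Z)), add(Z, mul(SZ, Z)))))
  →7  S(S(add(add(SZ, add(S^4(Z), Z)), add(Z, mul(SZ, Z)))))
  →8  S(S(add(S(add(Z, add(S^4(Z), Z))), add(Z, mul(SZ, Z)))))
  →9  S(S(S(add(add(Z, add(S^4(Z), Z)), add(Z, mul(SZ, Z))))))
  →10  S(S(S(add(add(S^4(Z), Z), add(Z, mul(SZ, Z))))))
  →11  S(S(S(add(S(add(SSSZ, Z)), add(Z, mul(SZ, Z))))))
  →12  S(S(S(S(add(add(SSSZ, Z), add(Z, mul(SZ, Z)))))))
  →13  S(S(S(S(add(S(add(SSZ, Z)), add(Z, mul(SZ, Z)))))))
  →14  S(S(S(S(S(add(add(SSZ, Z), add(Z, mul(SZ, Z))))))))
  →15  S(S(S(S(S(add(S(add(SZ, Z)), add(Z, mul(SZ, Z))))))))
  →16  S(S(S(S(S(S(add(add(SZ, Z), add(Z, mul(SZ, Z)))))))))
  →17  S(S(S(S(S(S(add(S(add(Z, Z)), add(Z, mul(SZ, Z)))))))))
  →18  S(S(S(S(S(S(S(add(add(Z, Z), add(Z, mul(SZ, Z))))))))))
  →19  S(S(S(S(S(S(S(add(Z, add(Z, mul(SZ, Z))))))))))
  →20  S(S(S(S(S(S(S(add(Z, mul(SZ, Z)))))))))
  →21  S(S(S(S(S(S(S(mul(SZ, Z))))))))
  →22  S(S(S(S(S(S(S(add(Z, mul(Z, Z)))))))))
  →23  S(S(S(S(S(S(S(mul(Z, Z))))))))
  →24  S^7(Z)

Answer: normal form = S^7(Z)  (in 24 steps)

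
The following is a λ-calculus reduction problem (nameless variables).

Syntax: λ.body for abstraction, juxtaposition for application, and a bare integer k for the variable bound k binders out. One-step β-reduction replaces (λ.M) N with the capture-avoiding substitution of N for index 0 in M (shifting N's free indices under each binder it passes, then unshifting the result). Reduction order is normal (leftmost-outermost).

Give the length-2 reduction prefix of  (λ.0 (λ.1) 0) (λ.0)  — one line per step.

Answer: after 2 steps: (λ.λ.0) (λ.0)

Derivation:
  start: (λ.0 (λ.1) 0) (λ.0)
  →1  (λ.0) (λ.λ.0) (λ.0)
  →2  (λ.λ.0) (λ.0)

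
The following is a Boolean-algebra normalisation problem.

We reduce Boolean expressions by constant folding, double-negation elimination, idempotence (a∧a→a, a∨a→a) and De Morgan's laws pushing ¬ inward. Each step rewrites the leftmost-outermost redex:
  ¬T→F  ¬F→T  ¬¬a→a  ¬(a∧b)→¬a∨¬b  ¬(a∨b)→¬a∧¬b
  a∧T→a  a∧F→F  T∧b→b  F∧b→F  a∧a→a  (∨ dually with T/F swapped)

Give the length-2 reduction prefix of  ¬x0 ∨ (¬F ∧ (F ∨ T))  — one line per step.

Answer: after 2 steps: ¬x0 ∨ (F ∨ T)

Working:
  start: ¬x0 ∨ (¬F ∧ (F ∨ T))
  →1  ¬x0 ∨ (T ∧ (F ∨ T))
  →2  ¬x0 ∨ (F ∨ T)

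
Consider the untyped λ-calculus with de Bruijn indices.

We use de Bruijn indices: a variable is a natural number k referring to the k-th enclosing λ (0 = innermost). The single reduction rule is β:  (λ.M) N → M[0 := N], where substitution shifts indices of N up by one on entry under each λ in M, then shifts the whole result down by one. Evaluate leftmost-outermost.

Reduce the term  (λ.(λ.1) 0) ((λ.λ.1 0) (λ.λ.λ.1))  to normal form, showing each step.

  start: (λ.(λ.1) 0) ((λ.λ.1 0) (λ.λ.λ.1))
  step 1: (λ.(λ.λ.1 0) (λ.λ.λ.1)) ((λ.λ.1 0) (λ.λ.λ.1))
  step 2: (λ.λ.1 0) (λ.λ.λ.1)
  step 3: λ.(λ.λ.λ.1) 0
  step 4: λ.λ.λ.1

Answer: normal form = λ.λ.λ.1  (in 4 steps)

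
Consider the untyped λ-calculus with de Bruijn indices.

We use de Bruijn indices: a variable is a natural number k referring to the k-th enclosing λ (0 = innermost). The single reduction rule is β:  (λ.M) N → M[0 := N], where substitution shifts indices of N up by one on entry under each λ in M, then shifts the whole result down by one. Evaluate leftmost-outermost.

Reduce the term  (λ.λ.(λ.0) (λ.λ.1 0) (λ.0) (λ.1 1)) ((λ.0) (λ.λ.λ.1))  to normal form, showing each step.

  start: (λ.λ.(λ.0) (λ.λ.1 0) (λ.0) (λ.1 1)) ((λ.0) (λ.λ.λ.1))
  [1] λ.(λ.0) (λ.λ.1 0) (λ.0) (λ.1 1)
  [2] λ.(λ.λ.1 0) (λ.0) (λ.1 1)
  [3] λ.(λ.(λ.0) 0) (λ.1 1)
  [4] λ.(λ.0) (λ.1 1)
  [5] λ.λ.1 1

Answer: normal form = λ.λ.1 1  (in 5 steps)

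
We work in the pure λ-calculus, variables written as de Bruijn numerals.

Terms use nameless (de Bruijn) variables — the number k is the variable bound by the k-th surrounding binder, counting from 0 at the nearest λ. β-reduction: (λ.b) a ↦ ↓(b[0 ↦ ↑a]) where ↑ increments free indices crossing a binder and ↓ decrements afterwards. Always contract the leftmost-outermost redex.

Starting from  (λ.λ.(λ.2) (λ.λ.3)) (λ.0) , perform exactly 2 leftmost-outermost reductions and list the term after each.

Answer: after 2 steps: λ.λ.0

Derivation:
  start: (λ.λ.(λ.2) (λ.λ.3)) (λ.0)
  →1  λ.(λ.λ.0) (λ.λ.λ.0)
  →2  λ.λ.0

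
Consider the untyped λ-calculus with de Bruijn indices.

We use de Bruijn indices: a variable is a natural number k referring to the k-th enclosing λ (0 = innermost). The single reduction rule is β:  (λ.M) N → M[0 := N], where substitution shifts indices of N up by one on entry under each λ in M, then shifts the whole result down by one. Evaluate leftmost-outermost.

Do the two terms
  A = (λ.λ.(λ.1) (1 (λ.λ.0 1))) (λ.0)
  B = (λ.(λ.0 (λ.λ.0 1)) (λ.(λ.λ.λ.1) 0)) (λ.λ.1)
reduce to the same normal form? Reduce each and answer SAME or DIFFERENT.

Term A:
  start: (λ.λ.(λ.1) (1 (λ.λ.0 1))) (λ.0)
  →1  λ.(λ.1) ((λ.0) (λ.λ.0 1))
  →2  λ.0

Term B:
  start: (λ.(λ.0 (λ.λ.0 1)) (λ.(λ.λ.λ.1) 0)) (λ.λ.1)
  →1  (λ.0 (λ.λ.0 1)) (λ.(λ.λ.λ.1) 0)
  →2  (λ.(λ.λ.λ.1) 0) (λ.λ.0 1)
  →3  (λ.λ.λ.1) (λ.λ.0 1)
  →4  λ.λ.1

Answer: DIFFERENT — A ⇓ λ.0, B ⇓ λ.λ.1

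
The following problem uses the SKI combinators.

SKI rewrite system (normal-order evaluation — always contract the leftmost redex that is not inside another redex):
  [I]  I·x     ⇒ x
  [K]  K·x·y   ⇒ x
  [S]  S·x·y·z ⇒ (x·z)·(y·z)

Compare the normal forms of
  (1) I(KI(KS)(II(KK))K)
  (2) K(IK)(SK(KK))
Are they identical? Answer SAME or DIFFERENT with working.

Term A:
  start: I(KI(KS)(II(KK))K)
  [1] KI(KS)(II(KK))K
  [2] I(II(KK))K
  [3] II(KK)K
  [4] I(KK)K
  [5] KKK
  [6] K

Term B:
  start: K(IK)(SK(KK))
  [1] IK
  [2] K

Answer: SAME — A ⇓ K, B ⇓ K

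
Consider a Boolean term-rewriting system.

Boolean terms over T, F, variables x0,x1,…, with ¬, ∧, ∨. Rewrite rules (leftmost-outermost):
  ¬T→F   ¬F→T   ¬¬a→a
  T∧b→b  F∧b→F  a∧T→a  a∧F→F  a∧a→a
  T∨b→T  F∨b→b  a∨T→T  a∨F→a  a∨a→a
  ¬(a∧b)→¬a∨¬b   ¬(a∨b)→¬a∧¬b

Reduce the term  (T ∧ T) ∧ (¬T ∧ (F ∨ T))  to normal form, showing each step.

Answer: normal form = F  (in 4 steps)

Derivation:
  start: (T ∧ T) ∧ (¬T ∧ (F ∨ T))
  →1  T ∧ (¬T ∧ (F ∨ T))
  →2  ¬T ∧ (F ∨ T)
  →3  F ∧ (F ∨ T)
  →4  F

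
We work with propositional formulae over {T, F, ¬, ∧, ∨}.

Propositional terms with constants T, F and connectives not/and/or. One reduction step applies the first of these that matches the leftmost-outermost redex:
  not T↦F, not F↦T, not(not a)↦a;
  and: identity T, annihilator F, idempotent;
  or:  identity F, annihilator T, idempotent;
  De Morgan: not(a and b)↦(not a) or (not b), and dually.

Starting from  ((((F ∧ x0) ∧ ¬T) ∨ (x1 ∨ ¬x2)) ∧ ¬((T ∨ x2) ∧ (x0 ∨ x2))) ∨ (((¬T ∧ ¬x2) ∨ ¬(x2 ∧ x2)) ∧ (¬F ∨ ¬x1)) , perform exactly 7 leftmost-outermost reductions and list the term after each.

  start: ((((F ∧ x0) ∧ ¬T) ∨ (x1 ∨ ¬x2)) ∧ ¬((T ∨ x2) ∧ (x0 ∨ x2))) ∨ (((¬T ∧ ¬x2) ∨ ¬(x2 ∧ x2)) ∧ (¬F ∨ ¬x1))
  →1  (((F ∧ ¬T) ∨ (x1 ∨ ¬x2)) ∧ ¬((T ∨ x2) ∧ (x0 ∨ x2))) ∨ (((¬T ∧ ¬x2) ∨ ¬(x2 ∧ x2)) ∧ (¬F ∨ ¬x1))
  →2  ((F ∨ (x1 ∨ ¬x2)) ∧ ¬((T ∨ x2) ∧ (x0 ∨ x2))) ∨ (((¬T ∧ ¬x2) ∨ ¬(x2 ∧ x2)) ∧ (¬F ∨ ¬x1))
  →3  ((x1 ∨ ¬x2) ∧ ¬((T ∨ x2) ∧ (x0 ∨ x2))) ∨ (((¬T ∧ ¬x2) ∨ ¬(x2 ∧ x2)) ∧ (¬F ∨ ¬x1))
  →4  ((x1 ∨ ¬x2) ∧ (¬(T ∨ x2) ∨ ¬(x0 ∨ x2))) ∨ (((¬T ∧ ¬x2) ∨ ¬(x2 ∧ x2)) ∧ (¬F ∨ ¬x1))
  →5  ((x1 ∨ ¬x2) ∧ ((¬T ∧ ¬x2) ∨ ¬(x0 ∨ x2))) ∨ (((¬T ∧ ¬x2) ∨ ¬(x2 ∧ x2)) ∧ (¬F ∨ ¬x1))
  →6  ((x1 ∨ ¬x2) ∧ ((F ∧ ¬x2) ∨ ¬(x0 ∨ x2))) ∨ (((¬T ∧ ¬x2) ∨ ¬(x2 ∧ x2)) ∧ (¬F ∨ ¬x1))
  →7  ((x1 ∨ ¬x2) ∧ (F ∨ ¬(x0 ∨ x2))) ∨ (((¬T ∧ ¬x2) ∨ ¬(x2 ∧ x2)) ∧ (¬F ∨ ¬x1))

Answer: after 7 steps: ((x1 ∨ ¬x2) ∧ (F ∨ ¬(x0 ∨ x2))) ∨ (((¬T ∧ ¬x2) ∨ ¬(x2 ∧ x2)) ∧ (¬F ∨ ¬x1))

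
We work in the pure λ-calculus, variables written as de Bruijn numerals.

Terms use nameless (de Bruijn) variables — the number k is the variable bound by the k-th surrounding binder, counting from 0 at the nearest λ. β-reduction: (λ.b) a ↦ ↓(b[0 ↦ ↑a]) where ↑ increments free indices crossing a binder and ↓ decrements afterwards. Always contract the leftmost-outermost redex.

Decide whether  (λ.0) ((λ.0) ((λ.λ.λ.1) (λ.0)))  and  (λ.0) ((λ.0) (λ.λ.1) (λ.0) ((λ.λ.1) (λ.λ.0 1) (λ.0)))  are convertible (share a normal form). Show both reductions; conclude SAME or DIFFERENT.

Answer: DIFFERENT — A ⇓ λ.λ.1, B ⇓ λ.0

Working:
Term A:
  start: (λ.0) ((λ.0) ((λ.λ.λ.1) (λ.0)))
  [1] (λ.0) ((λ.λ.λ.1) (λ.0))
  [2] (λ.λ.λ.1) (λ.0)
  [3] λ.λ.1

Term B:
  start: (λ.0) ((λ.0) (λ.λ.1) (λ.0) ((λ.λ.1) (λ.λ.0 1) (λ.0)))
  [1] (λ.0) (λ.λ.1) (λ.0) ((λ.λ.1) (λ.λ.0 1) (λ.0))
  [2] (λ.λ.1) (λ.0) ((λ.λ.1) (λ.λ.0 1) (λ.0))
  [3] (λ.λ.0) ((λ.λ.1) (λ.λ.0 1) (λ.0))
  [4] λ.0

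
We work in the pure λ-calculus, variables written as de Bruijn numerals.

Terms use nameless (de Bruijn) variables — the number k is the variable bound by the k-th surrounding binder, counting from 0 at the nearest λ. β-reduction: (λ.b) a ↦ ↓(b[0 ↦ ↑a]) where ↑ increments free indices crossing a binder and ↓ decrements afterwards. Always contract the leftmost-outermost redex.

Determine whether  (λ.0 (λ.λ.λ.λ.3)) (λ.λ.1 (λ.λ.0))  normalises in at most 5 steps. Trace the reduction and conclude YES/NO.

  start: (λ.0 (λ.λ.λ.λ.3)) (λ.λ.1 (λ.λ.0))
  step 1: (λ.λ.1 (λ.λ.0)) (λ.λ.λ.λ.3)
  step 2: λ.(λ.λ.λ.λ.3) (λ.λ.0)
  step 3: λ.λ.λ.λ.λ.λ.0

Answer: YES — reaches normal form λ.λ.λ.λ.λ.λ.0 in 3 ≤ 5 steps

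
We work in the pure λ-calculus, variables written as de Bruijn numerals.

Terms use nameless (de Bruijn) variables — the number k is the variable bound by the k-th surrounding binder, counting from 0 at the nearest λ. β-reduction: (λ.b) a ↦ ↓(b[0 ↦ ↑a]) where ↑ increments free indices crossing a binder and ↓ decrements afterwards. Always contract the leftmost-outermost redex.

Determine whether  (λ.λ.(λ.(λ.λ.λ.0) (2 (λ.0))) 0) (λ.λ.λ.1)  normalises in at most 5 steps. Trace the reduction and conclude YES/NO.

  start: (λ.λ.(λ.(λ.λ.λ.0) (2 (λ.0))) 0) (λ.λ.λ.1)
  →1  λ.(λ.(λ.λ.λ.0) ((λ.λ.λ.1) (λ.0))) 0
  →2  λ.(λ.λ.λ.0) ((λ.λ.λ.1) (λ.0))
  →3  λ.λ.λ.0

Answer: YES — reaches normal form λ.λ.λ.0 in 3 ≤ 5 steps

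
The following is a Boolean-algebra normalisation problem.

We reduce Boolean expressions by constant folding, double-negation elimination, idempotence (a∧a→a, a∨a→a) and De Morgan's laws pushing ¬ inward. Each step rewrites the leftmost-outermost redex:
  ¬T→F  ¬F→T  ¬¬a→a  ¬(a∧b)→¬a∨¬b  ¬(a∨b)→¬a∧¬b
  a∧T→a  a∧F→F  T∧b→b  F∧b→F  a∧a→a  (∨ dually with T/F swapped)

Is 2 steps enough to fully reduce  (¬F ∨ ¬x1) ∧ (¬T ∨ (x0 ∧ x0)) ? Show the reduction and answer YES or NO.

Answer: NO — after 2 steps the term is T ∧ (¬T ∨ (x0 ∧ x0)), not yet normal

Derivation:
  start: (¬F ∨ ¬x1) ∧ (¬T ∨ (x0 ∧ x0))
  →1  (T ∨ ¬x1) ∧ (¬T ∨ (x0 ∧ x0))
  →2  T ∧ (¬T ∨ (x0 ∧ x0))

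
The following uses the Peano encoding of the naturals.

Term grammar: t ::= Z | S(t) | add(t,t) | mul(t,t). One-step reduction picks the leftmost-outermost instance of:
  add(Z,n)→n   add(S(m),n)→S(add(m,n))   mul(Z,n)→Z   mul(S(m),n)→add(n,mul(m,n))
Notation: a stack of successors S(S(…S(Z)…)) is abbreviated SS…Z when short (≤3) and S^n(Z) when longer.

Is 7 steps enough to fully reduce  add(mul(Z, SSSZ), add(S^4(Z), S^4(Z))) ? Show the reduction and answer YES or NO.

  start: add(mul(Z, SSSZ), add(S^4(Z), S^4(Z)))
  step 1: add(Z, add(S^4(Z), S^4(Z)))
  step 2: add(S^4(Z), S^4(Z))
  step 3: S(add(SSSZ, S^4(Z)))
  step 4: S(S(add(SSZ, S^4(Z))))
  step 5: S(S(S(add(SZ, S^4(Z)))))
  step 6: S(S(S(S(add(Z, S^4(Z))))))
  step 7: S^8(Z)

Answer: YES — reaches normal form S^8(Z) in 7 ≤ 7 steps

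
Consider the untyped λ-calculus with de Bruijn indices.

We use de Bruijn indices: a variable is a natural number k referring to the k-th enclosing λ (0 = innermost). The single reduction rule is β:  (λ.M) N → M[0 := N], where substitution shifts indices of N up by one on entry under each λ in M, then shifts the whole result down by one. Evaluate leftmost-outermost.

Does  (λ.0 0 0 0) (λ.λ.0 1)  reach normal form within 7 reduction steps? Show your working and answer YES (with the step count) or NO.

Answer: YES — reaches normal form λ.0 (λ.λ.0 1) in 6 ≤ 7 steps

Derivation:
  start: (λ.0 0 0 0) (λ.λ.0 1)
  step 1: (λ.λ.0 1) (λ.λ.0 1) (λ.λ.0 1) (λ.λ.0 1)
  step 2: (λ.0 (λ.λ.0 1)) (λ.λ.0 1) (λ.λ.0 1)
  step 3: (λ.λ.0 1) (λ.λ.0 1) (λ.λ.0 1)
  step 4: (λ.0 (λ.λ.0 1)) (λ.λ.0 1)
  step 5: (λ.λ.0 1) (λ.λ.0 1)
  step 6: λ.0 (λ.λ.0 1)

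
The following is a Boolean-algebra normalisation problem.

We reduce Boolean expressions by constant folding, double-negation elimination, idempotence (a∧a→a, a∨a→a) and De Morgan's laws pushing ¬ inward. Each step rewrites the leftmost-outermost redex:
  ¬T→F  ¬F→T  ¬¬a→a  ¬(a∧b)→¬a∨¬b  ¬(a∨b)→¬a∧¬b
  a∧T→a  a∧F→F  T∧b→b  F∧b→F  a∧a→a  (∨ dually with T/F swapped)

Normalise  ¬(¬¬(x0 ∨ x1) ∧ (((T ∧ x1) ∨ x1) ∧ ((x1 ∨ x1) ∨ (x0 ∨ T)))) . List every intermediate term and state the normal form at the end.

Answer: normal form = (¬x0 ∧ ¬x1) ∨ ¬x1  (in 17 steps)

Working:
  start: ¬(¬¬(x0 ∨ x1) ∧ (((T ∧ x1) ∨ x1) ∧ ((x1 ∨ x1) ∨ (x0 ∨ T))))
  step 1: ¬¬¬(x0 ∨ x1) ∨ ¬(((T ∧ x1) ∨ x1) ∧ ((x1 ∨ x1) ∨ (x0 ∨ T)))
  step 2: ¬(x0 ∨ x1) ∨ ¬(((T ∧ x1) ∨ x1) ∧ ((x1 ∨ x1) ∨ (x0 ∨ T)))
  step 3: (¬x0 ∧ ¬x1) ∨ ¬(((T ∧ x1) ∨ x1) ∧ ((x1 ∨ x1) ∨ (x0 ∨ T)))
  step 4: (¬x0 ∧ ¬x1) ∨ (¬((T ∧ x1) ∨ x1) ∨ ¬((x1 ∨ x1) ∨ (x0 ∨ T)))
  step 5: (¬x0 ∧ ¬x1) ∨ ((¬(T ∧ x1) ∧ ¬x1) ∨ ¬((x1 ∨ x1) ∨ (x0 ∨ T)))
  step 6: (¬x0 ∧ ¬x1) ∨ (((¬T ∨ ¬x1) ∧ ¬x1) ∨ ¬((x1 ∨ x1) ∨ (x0 ∨ T)))
  step 7: (¬x0 ∧ ¬x1) ∨ (((F ∨ ¬x1) ∧ ¬x1) ∨ ¬((x1 ∨ x1) ∨ (x0 ∨ T)))
  step 8: (¬x0 ∧ ¬x1) ∨ ((¬x1 ∧ ¬x1) ∨ ¬((x1 ∨ x1) ∨ (x0 ∨ T)))
  step 9: (¬x0 ∧ ¬x1) ∨ (¬x1 ∨ ¬((x1 ∨ x1) ∨ (x0 ∨ T)))
  step 10: (¬x0 ∧ ¬x1) ∨ (¬x1 ∨ (¬(x1 ∨ x1) ∧ ¬(x0 ∨ T)))
  step 11: (¬x0 ∧ ¬x1) ∨ (¬x1 ∨ ((¬x1 ∧ ¬x1) ∧ ¬(x0 ∨ T)))
  step 12: (¬x0 ∧ ¬x1) ∨ (¬x1 ∨ (¬x1 ∧ ¬(x0 ∨ T)))
  step 13: (¬x0 ∧ ¬x1) ∨ (¬x1 ∨ (¬x1 ∧ (¬x0 ∧ ¬T)))
  step 14: (¬x0 ∧ ¬x1) ∨ (¬x1 ∨ (¬x1 ∧ (¬x0 ∧ F)))
  step 15: (¬x0 ∧ ¬x1) ∨ (¬x1 ∨ (¬x1 ∧ F))
  step 16: (¬x0 ∧ ¬x1) ∨ (¬x1 ∨ F)
  step 17: (¬x0 ∧ ¬x1) ∨ ¬x1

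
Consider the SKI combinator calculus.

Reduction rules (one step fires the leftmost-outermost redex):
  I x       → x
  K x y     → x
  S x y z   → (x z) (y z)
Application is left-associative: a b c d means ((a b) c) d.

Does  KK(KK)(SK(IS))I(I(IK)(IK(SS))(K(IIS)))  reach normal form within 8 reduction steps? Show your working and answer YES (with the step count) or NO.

Answer: YES — reaches normal form K(SS) in 8 ≤ 8 steps

Reduction:
  start: KK(KK)(SK(IS))I(I(IK)(IK(SS))(K(IIS)))
  step 1: K(SK(IS))I(I(IK)(IK(SS))(K(IIS)))
  step 2: SK(IS)(I(IK)(IK(SS))(K(IIS)))
  step 3: K(I(IK)(IK(SS))(K(IIS)))(IS(I(IK)(IK(SS))(K(IIS))))
  step 4: I(IK)(IK(SS))(K(IIS))
  step 5: IK(IK(SS))(K(IIS))
  step 6: K(IK(SS))(K(IIS))
  step 7: IK(SS)
  step 8: K(SS)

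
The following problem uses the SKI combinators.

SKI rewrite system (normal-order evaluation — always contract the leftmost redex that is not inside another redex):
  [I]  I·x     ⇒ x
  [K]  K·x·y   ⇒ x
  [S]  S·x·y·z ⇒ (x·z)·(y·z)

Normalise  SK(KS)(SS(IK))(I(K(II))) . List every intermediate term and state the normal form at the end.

Answer: normal form = S(KI)(K(KI))  (in 8 steps)

Derivation:
  start: SK(KS)(SS(IK))(I(K(II)))
  →1  K(SS(IK))(KS(SS(IK)))(I(K(II)))
  →2  SS(IK)(I(K(II)))
  →3  S(I(K(II)))(IK(I(K(II))))
  →4  S(K(II))(IK(I(K(II))))
  →5  S(KI)(IK(I(K(II))))
  →6  S(KI)(K(I(K(II))))
  →7  S(KI)(K(K(II)))
  →8  S(KI)(K(KI))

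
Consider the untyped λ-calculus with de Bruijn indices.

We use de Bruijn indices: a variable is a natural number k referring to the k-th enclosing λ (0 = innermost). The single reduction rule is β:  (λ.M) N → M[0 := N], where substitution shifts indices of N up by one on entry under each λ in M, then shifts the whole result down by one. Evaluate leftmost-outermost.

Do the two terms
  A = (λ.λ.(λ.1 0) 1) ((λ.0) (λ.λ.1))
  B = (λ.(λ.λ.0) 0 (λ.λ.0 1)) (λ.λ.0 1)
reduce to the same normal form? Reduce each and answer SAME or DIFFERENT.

Answer: DIFFERENT — A ⇓ λ.0 (λ.λ.1), B ⇓ λ.λ.0 1

Working:
Term A:
  start: (λ.λ.(λ.1 0) 1) ((λ.0) (λ.λ.1))
  →1  λ.(λ.1 0) ((λ.0) (λ.λ.1))
  →2  λ.0 ((λ.0) (λ.λ.1))
  →3  λ.0 (λ.λ.1)

Term B:
  start: (λ.(λ.λ.0) 0 (λ.λ.0 1)) (λ.λ.0 1)
  →1  (λ.λ.0) (λ.λ.0 1) (λ.λ.0 1)
  →2  (λ.0) (λ.λ.0 1)
  →3  λ.λ.0 1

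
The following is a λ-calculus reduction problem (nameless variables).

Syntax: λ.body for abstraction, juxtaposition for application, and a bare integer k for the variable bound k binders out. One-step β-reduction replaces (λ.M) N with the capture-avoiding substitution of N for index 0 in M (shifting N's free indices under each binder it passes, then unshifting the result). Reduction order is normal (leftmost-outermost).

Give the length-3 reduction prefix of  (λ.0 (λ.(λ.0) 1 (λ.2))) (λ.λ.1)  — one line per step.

Answer: after 3 steps: λ.λ.(λ.λ.1) (λ.λ.λ.1)

Working:
  start: (λ.0 (λ.(λ.0) 1 (λ.2))) (λ.λ.1)
  →1  (λ.λ.1) (λ.(λ.0) (λ.λ.1) (λ.λ.λ.1))
  →2  λ.λ.(λ.0) (λ.λ.1) (λ.λ.λ.1)
  →3  λ.λ.(λ.λ.1) (λ.λ.λ.1)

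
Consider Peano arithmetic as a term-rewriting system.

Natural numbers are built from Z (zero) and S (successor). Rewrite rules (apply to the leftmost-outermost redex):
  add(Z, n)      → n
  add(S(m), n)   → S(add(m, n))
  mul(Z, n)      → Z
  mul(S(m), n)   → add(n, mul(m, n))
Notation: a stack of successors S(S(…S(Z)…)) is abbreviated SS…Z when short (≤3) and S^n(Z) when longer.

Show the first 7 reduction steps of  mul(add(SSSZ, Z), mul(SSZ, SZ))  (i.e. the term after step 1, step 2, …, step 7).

Answer: after 7 steps: S(add(add(SZ, mul(Z, SZ)), mul(add(SSZ, Z), mul(SSZ, SZ))))

Derivation:
  start: mul(add(SSSZ, Z), mul(SSZ, SZ))
  step 1: mul(S(add(SSZ, Z)), mul(SSZ, SZ))
  step 2: add(mul(SSZ, SZ), mul(add(SSZ, Z), mul(SSZ, SZ)))
  step 3: add(add(SZ, mul(SZ, SZ)), mul(add(SSZ, Z), mul(SSZ, SZ)))
  step 4: add(S(add(Z, mul(SZ, SZ))), mul(add(SSZ, Z), mul(SSZ, SZ)))
  step 5: S(add(add(Z, mul(SZ, SZ)), mul(add(SSZ, Z), mul(SSZ, SZ))))
  step 6: S(add(mul(SZ, SZ), mul(add(SSZ, Z), mul(SSZ, SZ))))
  step 7: S(add(add(SZ, mul(Z, SZ)), mul(add(SSZ, Z), mul(SSZ, SZ))))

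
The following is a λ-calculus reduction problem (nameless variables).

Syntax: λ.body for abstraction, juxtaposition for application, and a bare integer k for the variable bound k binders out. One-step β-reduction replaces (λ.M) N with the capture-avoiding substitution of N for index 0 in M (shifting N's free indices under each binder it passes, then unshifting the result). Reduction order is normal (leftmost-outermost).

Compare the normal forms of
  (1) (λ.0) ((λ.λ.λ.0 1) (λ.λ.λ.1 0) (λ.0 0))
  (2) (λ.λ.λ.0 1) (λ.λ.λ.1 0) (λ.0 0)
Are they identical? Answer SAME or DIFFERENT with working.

Term A:
  start: (λ.0) ((λ.λ.λ.0 1) (λ.λ.λ.1 0) (λ.0 0))
  step 1: (λ.λ.λ.0 1) (λ.λ.λ.1 0) (λ.0 0)
  step 2: (λ.λ.0 1) (λ.0 0)
  step 3: λ.0 (λ.0 0)

Term B:
  start: (λ.λ.λ.0 1) (λ.λ.λ.1 0) (λ.0 0)
  step 1: (λ.λ.0 1) (λ.0 0)
  step 2: λ.0 (λ.0 0)

Answer: SAME — A ⇓ λ.0 (λ.0 0), B ⇓ λ.0 (λ.0 0)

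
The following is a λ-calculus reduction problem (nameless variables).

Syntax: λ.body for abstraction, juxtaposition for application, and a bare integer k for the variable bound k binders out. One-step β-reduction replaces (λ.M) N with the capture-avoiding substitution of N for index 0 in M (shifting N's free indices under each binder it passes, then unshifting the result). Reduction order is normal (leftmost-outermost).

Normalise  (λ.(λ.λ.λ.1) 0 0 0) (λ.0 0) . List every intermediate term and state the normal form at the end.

  start: (λ.(λ.λ.λ.1) 0 0 0) (λ.0 0)
  step 1: (λ.λ.λ.1) (λ.0 0) (λ.0 0) (λ.0 0)
  step 2: (λ.λ.1) (λ.0 0) (λ.0 0)
  step 3: (λ.λ.0 0) (λ.0 0)
  step 4: λ.0 0

Answer: normal form = λ.0 0  (in 4 steps)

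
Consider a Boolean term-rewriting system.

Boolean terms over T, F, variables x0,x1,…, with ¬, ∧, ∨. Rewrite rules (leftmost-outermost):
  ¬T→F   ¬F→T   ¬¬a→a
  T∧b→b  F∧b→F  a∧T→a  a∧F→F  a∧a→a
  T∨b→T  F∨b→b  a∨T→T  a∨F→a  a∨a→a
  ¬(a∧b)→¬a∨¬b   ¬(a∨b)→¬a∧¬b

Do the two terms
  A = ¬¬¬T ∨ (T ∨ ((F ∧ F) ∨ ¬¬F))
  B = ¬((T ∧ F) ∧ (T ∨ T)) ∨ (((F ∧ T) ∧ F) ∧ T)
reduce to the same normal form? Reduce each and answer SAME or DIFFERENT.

Term A:
  start: ¬¬¬T ∨ (T ∨ ((F ∧ F) ∨ ¬¬F))
  step 1: ¬T ∨ (T ∨ ((F ∧ F) ∨ ¬¬F))
  step 2: F ∨ (T ∨ ((F ∧ F) ∨ ¬¬F))
  step 3: T ∨ ((F ∧ F) ∨ ¬¬F)
  step 4: T

Term B:
  start: ¬((T ∧ F) ∧ (T ∨ T)) ∨ (((F ∧ T) ∧ F) ∧ T)
  step 1: (¬(T ∧ F) ∨ ¬(T ∨ T)) ∨ (((F ∧ T) ∧ F) ∧ T)
  step 2: ((¬T ∨ ¬F) ∨ ¬(T ∨ T)) ∨ (((F ∧ T) ∧ F) ∧ T)
  step 3: ((F ∨ ¬F) ∨ ¬(T ∨ T)) ∨ (((F ∧ T) ∧ F) ∧ T)
  step 4: (¬F ∨ ¬(T ∨ T)) ∨ (((F ∧ T) ∧ F) ∧ T)
  step 5: (T ∨ ¬(T ∨ T)) ∨ (((F ∧ T) ∧ F) ∧ T)
  step 6: T ∨ (((F ∧ T) ∧ F) ∧ T)
  step 7: T

Answer: SAME — A ⇓ T, B ⇓ T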